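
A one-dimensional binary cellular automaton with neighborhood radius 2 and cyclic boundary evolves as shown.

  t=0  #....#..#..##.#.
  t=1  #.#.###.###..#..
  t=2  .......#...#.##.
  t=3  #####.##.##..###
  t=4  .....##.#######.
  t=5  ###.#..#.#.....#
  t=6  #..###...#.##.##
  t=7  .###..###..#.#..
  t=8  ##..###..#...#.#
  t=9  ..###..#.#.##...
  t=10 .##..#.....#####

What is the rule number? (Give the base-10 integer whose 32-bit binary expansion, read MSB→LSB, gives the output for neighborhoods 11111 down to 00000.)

  [31] ##### => .  t=3,i=0
  [30] ####. => .  t=3,i=3
  [29] ###.# => .  t=1,i=6
  [28] ###.. => .  t=1,i=10
  [27] ##.## => #  t=1,i=7
  [26] ##.#. => #  t=0,i=13
  [25] ##..# => #  t=1,i=11
  [24] ##... => #  t=2,i=15
  [23] #.### => .  t=1,i=4
  [22] #.##. => #  t=2,i=13
  [21] #.#.# => .  t=0,i=14
  [20] #.#.. => #  t=0,i=0
  [19] #..## => #  t=0,i=10
  [18] #..#. => .  t=0,i=7
  [17] #...# => #  t=2,i=9
  [16] #.... => #  t=0,i=2
  [15] .#### => #  t=3,i=14
  [14] .###. => .  t=1,i=5
  [13] .##.# => .  t=0,i=12
  [12] .##.. => #  t=2,i=14
  [11] .#.## => .  t=1,i=3
  [10] .#.#. => .  t=0,i=15
  [9] .#..# => #  t=0,i=6
  [8] .#... => .  t=0,i=1
  [7] ..### => #  t=3,i=13
  [6] ..##. => .  t=0,i=11
  [5] ..#.# => .  t=1,i=0
  [4] ..#.. => #  t=0,i=5
  [3] ...## => #  t=4,i=4
  [2] ...#. => #  t=0,i=4
  [1] ....# => .  t=0,i=3
  [0] ..... => #  t=2,i=1
  bits 00001111010110111001001010011101 = 257659549

257659549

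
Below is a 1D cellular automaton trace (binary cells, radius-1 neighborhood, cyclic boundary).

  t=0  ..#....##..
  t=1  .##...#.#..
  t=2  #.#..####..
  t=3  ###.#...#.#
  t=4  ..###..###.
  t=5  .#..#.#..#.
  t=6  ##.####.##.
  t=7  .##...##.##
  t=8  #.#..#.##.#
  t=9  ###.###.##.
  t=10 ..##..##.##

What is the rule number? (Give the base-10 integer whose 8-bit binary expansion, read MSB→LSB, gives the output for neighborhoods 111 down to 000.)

102

  ###|.  b7=0 t=2,i=6
  ##.|#  b6=1 t=0,i=8
  #.#|#  b5=1 t=1,i=7
  #..|.  b4=0 t=0,i=3
  .##|.  b3=0 t=0,i=7
  .#.|#  b2=1 t=0,i=2
  ..#|#  b1=1 t=0,i=1
  ...|.  b0=0 t=0,i=0
  bits 01100110 = 102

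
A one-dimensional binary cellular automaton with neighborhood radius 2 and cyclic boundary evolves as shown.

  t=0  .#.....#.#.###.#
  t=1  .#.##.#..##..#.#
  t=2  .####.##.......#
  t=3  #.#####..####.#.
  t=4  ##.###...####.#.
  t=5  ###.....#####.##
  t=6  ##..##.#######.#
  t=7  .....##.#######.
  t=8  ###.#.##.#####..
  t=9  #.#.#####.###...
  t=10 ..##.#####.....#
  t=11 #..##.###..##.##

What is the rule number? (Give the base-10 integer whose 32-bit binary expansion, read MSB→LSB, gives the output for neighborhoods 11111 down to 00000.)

  #####|#  b31=1 t=3,i=4
  ####.|#  b30=1 t=2,i=3
  ###.#|#  b29=1 t=0,i=13
  ###..|.  b28=0 t=3,i=6
  ##.##|#  b27=1 t=2,i=5
  ##.#.|.  b26=0 t=0,i=14
  ##..#|.  b25=0 t=1,i=11
  ##...|.  b24=0 t=2,i=8
  #.###|.  b23=0 t=0,i=11
  #.##.|#  b22=1 t=1,i=3
  #.#.#|#  b21=1 t=0,i=9
  #.#..|#  b20=1 t=0,i=1
  #..##|.  b19=0 t=1,i=8
  #..#.|.  b18=0 t=1,i=12
  #...#|.  b17=0 t=4,i=7
  #....|#  b16=1 t=0,i=3
  .####|#  b15=1 t=2,i=2
  .###.|.  b14=0 t=0,i=12
  .##.#|#  b13=1 t=1,i=4
  .##..|.  b12=0 t=1,i=10
  .#.##|#  b11=1 t=0,i=10
  .#.#.|.  b10=0 t=0,i=0
  .#..#|#  b9=1 t=1,i=7
  .#...|.  b8=0 t=0,i=2
  ..###|#  b7=1 t=3,i=9
  ..##.|.  b6=0 t=1,i=9
  ..#.#|.  b5=0 t=0,i=7
  ..#..|#  b4=1 t=10,i=15
  ...##|#  b3=1 t=4,i=8
  ...#.|#  b2=1 t=0,i=6
  ....#|.  b1=0 t=0,i=5
  .....|#  b0=1 t=0,i=4
  bits 11101000011100011010101010011101 = 3899763357

3899763357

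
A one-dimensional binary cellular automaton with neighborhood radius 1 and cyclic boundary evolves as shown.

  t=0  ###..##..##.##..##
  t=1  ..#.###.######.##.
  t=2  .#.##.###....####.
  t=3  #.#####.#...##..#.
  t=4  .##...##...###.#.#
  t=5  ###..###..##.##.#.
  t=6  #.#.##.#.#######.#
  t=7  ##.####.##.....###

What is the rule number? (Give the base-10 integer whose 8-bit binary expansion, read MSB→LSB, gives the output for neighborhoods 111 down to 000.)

106

  ### -> .   bit 7 = 0  t=0,i=0
  ##. -> #   bit 6 = 1  t=0,i=2
  #.# -> #   bit 5 = 1  t=0,i=11
  #.. -> .   bit 4 = 0  t=0,i=3
  .## -> #   bit 3 = 1  t=0,i=5
  .#. -> .   bit 2 = 0  t=1,i=2
  ..# -> #   bit 1 = 1  t=0,i=4
  ... -> .   bit 0 = 0  t=1,i=0
  bits 01101010 = 106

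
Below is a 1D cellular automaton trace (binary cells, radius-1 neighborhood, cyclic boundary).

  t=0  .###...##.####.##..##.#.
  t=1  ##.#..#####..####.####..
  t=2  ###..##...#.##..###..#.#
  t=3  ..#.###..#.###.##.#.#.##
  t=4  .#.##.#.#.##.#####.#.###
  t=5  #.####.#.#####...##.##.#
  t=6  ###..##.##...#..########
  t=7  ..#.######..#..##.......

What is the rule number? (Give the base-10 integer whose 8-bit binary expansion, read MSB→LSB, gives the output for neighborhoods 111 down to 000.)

  ### -> .   bit 7 = 0  t=0,i=2
  ##. -> #   bit 6 = 1  t=0,i=3
  #.# -> #   bit 5 = 1  t=0,i=9
  #.. -> .   bit 4 = 0  t=0,i=4
  .## -> #   bit 3 = 1  t=0,i=1
  .#. -> .   bit 2 = 0  t=0,i=22
  ..# -> #   bit 1 = 1  t=0,i=0
  ... -> .   bit 0 = 0  t=0,i=5
  bits 01101010 = 106

106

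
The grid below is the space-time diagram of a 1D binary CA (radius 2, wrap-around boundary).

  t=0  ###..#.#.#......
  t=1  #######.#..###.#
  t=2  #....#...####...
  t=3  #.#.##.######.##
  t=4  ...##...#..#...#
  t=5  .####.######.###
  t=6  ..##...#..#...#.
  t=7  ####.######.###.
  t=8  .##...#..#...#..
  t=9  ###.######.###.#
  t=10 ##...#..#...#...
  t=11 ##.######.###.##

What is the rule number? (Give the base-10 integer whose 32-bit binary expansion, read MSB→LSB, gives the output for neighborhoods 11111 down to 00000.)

  [31] ##### => .  t=1,i=1
  [30] ####. => #  t=1,i=5
  [29] ###.# => .  t=1,i=6
  [28] ###.. => #  t=0,i=2
  [27] ##.## => .  t=1,i=14
  [26] ##.#. => .  t=1,i=7
  [25] ##..# => #  t=0,i=3
  [24] ##... => .  t=2,i=13
  [23] #.### => .  t=1,i=15
  [22] #.##. => #  t=3,i=4
  [21] #.#.# => .  t=0,i=7
  [20] #.#.. => .  t=0,i=9
  [19] #..## => #  t=1,i=10
  [18] #..#. => #  t=0,i=4
  [17] #...# => #  t=2,i=7
  [16] #.... => #  t=0,i=11
  [15] .#### => #  t=1,i=0
  [14] .###. => #  t=0,i=1
  [13] .##.# => .  t=3,i=5
  [12] .##.. => #  t=4,i=4
  [11] .#.## => #  t=3,i=3
  [10] .#.#. => #  t=0,i=6
  [9] .#..# => #  t=1,i=9
  [8] .#... => .  t=0,i=10
  [7] ..### => #  t=0,i=0
  [6] ..##. => #  t=4,i=3
  [5] ..#.# => #  t=0,i=5
  [4] ..#.. => #  t=2,i=0
  [3] ...## => #  t=0,i=15
  [2] ...#. => #  t=2,i=4
  [1] ....# => .  t=0,i=14
  [0] ..... => #  t=0,i=12
  bits 01010010010011111101111011111101 = 1380966141

1380966141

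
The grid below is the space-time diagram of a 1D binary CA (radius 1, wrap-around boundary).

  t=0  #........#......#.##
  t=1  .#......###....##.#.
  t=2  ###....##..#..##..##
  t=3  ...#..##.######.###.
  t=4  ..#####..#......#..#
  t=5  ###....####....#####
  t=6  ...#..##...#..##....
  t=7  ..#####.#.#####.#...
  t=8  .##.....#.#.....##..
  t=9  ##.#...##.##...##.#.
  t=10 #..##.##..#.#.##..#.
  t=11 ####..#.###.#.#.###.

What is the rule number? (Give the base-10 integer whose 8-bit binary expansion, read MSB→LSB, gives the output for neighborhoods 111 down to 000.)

30

  [7] ### => .  t=0,i=19
  [6] ##. => .  t=0,i=0
  [5] #.# => .  t=0,i=17
  [4] #.. => #  t=0,i=1
  [3] .## => #  t=0,i=18
  [2] .#. => #  t=0,i=9
  [1] ..# => #  t=0,i=8
  [0] ... => .  t=0,i=2
  bits 00011110 = 30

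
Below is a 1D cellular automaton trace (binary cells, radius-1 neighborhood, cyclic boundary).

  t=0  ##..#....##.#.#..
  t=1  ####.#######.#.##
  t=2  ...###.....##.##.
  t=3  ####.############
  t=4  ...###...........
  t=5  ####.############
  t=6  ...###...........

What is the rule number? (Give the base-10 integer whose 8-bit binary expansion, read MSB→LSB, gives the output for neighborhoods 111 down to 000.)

  ### -> .   bit 7 = 0  t=1,i=0
  ##. -> #   bit 6 = 1  t=0,i=1
  #.# -> #   bit 5 = 1  t=0,i=11
  #.. -> #   bit 4 = 1  t=0,i=2
  .## -> #   bit 3 = 1  t=0,i=0
  .#. -> .   bit 2 = 0  t=0,i=4
  ..# -> #   bit 1 = 1  t=0,i=3
  ... -> #   bit 0 = 1  t=0,i=6
  bits 01111011 = 123

123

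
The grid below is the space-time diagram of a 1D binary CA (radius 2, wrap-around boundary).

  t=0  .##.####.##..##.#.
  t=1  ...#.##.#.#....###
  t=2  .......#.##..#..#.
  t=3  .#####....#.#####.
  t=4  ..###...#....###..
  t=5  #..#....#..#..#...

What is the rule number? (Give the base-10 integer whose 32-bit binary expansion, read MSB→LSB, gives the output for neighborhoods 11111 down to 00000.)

3423917587

  [31] ##### => #  t=3,i=3
  [30] ####. => #  t=0,i=6
  [29] ###.# => .  t=0,i=7
  [28] ###.. => .  t=1,i=17
  [27] ##.## => #  t=0,i=3
  [26] ##.#. => #  t=0,i=15
  [25] ##..# => .  t=0,i=11
  [24] ##... => .  t=1,i=0
  [23] #.### => .  t=0,i=4
  [22] #.##. => .  t=0,i=9
  [21] #.#.# => .  t=1,i=8
  [20] #.#.. => #  t=0,i=16
  [19] #..## => .  t=0,i=0
  [18] #..#. => #  t=2,i=12
  [17] #...# => .  t=1,i=1
  [16] #.... => .  t=1,i=12
  [15] .#### => #  t=0,i=5
  [14] .###. => #  t=1,i=16
  [13] .##.# => .  t=0,i=2
  [12] .##.. => #  t=0,i=10
  [11] .#.## => .  t=1,i=4
  [10] .#.#. => #  t=1,i=9
  [9] .#..# => #  t=0,i=17
  [8] .#... => .  t=1,i=11
  [7] ..### => .  t=1,i=15
  [6] ..##. => .  t=0,i=1
  [5] ..#.# => .  t=1,i=3
  [4] ..#.. => #  t=2,i=13
  [3] ...## => .  t=1,i=14
  [2] ...#. => .  t=1,i=2
  [1] ....# => #  t=1,i=13
  [0] ..... => #  t=2,i=1
  bits 11001100000101001101011000010011 = 3423917587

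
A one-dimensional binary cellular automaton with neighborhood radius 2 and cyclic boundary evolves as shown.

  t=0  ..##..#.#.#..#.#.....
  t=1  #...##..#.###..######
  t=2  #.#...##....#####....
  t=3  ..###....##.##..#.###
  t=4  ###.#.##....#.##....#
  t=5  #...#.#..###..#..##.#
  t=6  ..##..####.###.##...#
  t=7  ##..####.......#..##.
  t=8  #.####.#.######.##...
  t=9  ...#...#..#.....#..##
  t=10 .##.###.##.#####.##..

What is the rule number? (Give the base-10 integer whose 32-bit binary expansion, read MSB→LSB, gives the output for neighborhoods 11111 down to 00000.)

  ##### -> .   bit 31 = 0  t=1,i=17
  ####. -> .   bit 30 = 0  t=1,i=20
  ###.# -> .   bit 29 = 0  t=4,i=2
  ###.. -> #   bit 28 = 1  t=1,i=0
  ##.## -> .   bit 27 = 0  t=3,i=11
  ##.#. -> .   bit 26 = 0  t=4,i=3
  ##..# -> #   bit 25 = 1  t=0,i=4
  ##... -> .   bit 24 = 0  t=1,i=1
  #.### -> .   bit 23 = 0  t=1,i=10
  #.##. -> #   bit 22 = 1  t=3,i=12
  #.#.# -> #   bit 21 = 1  t=0,i=8
  #.#.. -> #   bit 20 = 1  t=0,i=10
  #..## -> #   bit 19 = 1  t=1,i=14
  #..#. -> #   bit 18 = 1  t=0,i=5
  #...# -> #   bit 17 = 1  t=1,i=2
  #.... -> #   bit 16 = 1  t=0,i=17
  .#### -> #   bit 15 = 1  t=1,i=16
  .###. -> .   bit 14 = 0  t=1,i=11
  .##.# -> .   bit 13 = 0  t=3,i=10
  .##.. -> .   bit 12 = 0  t=0,i=3
  .#.## -> .   bit 11 = 0  t=1,i=9
  .#.#. -> .   bit 10 = 0  t=0,i=7
  .#..# -> #   bit 9 = 1  t=0,i=11
  .#... -> #   bit 8 = 1  t=0,i=16
  ..### -> #   bit 7 = 1  t=1,i=15
  ..##. -> .   bit 6 = 0  t=0,i=2
  ..#.# -> .   bit 5 = 0  t=0,i=6
  ..#.. -> .   bit 4 = 0  t=5,i=14
  ...## -> .   bit 3 = 0  t=0,i=1
  ...#. -> #   bit 2 = 1  t=2,i=20
  ....# -> #   bit 1 = 1  t=0,i=0
  ..... -> #   bit 0 = 1  t=0,i=18
  bits 00010010011111111000001110000111 = 310346631

310346631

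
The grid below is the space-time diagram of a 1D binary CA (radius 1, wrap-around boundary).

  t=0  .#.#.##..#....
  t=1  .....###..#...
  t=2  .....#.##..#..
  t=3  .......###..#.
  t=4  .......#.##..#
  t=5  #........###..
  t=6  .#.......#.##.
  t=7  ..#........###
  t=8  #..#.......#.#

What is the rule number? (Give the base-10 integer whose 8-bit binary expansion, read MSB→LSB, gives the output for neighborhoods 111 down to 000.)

88

  nb ###: next=.  (t=1,i=6, bit7=0)
  nb ##.: next=#  (t=0,i=6, bit6=1)
  nb #.#: next=.  (t=0,i=2, bit5=0)
  nb #..: next=#  (t=0,i=7, bit4=1)
  nb .##: next=#  (t=0,i=5, bit3=1)
  nb .#.: next=.  (t=0,i=1, bit2=0)
  nb ..#: next=.  (t=0,i=0, bit1=0)
  nb ...: next=.  (t=0,i=11, bit0=0)
  bits 01011000 = 88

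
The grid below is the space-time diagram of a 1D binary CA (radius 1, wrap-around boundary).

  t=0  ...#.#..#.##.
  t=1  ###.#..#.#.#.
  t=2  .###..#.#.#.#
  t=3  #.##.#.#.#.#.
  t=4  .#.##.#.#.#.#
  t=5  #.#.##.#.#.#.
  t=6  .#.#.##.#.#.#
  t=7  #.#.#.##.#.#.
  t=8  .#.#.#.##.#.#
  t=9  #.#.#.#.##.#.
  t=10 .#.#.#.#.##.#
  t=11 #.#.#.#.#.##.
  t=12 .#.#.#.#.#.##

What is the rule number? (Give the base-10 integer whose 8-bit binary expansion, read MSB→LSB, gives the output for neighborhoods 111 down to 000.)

  nb ###: next=#  (t=1,i=1, bit7=1)
  nb ##.: next=#  (t=0,i=11, bit6=1)
  nb #.#: next=#  (t=0,i=4, bit5=1)
  nb #..: next=.  (t=0,i=6, bit4=0)
  nb .##: next=.  (t=0,i=10, bit3=0)
  nb .#.: next=.  (t=0,i=3, bit2=0)
  nb ..#: next=#  (t=0,i=2, bit1=1)
  nb ...: next=#  (t=0,i=0, bit0=1)
  bits 11100011 = 227

227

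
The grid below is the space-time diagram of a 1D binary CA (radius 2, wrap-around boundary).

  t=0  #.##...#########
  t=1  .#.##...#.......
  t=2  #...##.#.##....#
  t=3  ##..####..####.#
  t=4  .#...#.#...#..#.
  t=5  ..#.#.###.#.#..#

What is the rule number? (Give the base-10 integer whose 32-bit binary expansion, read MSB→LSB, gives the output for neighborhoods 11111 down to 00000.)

  #####|.  b31=0 t=0,i=9
  ####.|.  b30=0 t=0,i=15
  ###.#|.  b29=0 t=0,i=0
  ###..|#  b28=1 t=3,i=1
  ##.##|#  b27=1 t=0,i=1
  ##.#.|#  b26=1 t=2,i=6
  ##..#|.  b25=0 t=3,i=2
  ##...|#  b24=1 t=0,i=4
  #.###|.  b23=0 t=3,i=15
  #.##.|.  b22=0 t=0,i=2
  #.#.#|#  b21=1 t=2,i=7
  #.#..|#  b20=1 t=4,i=7
  #..##|.  b19=0 t=3,i=3
  #..#.|.  b18=0 t=4,i=0
  #...#|.  b17=0 t=0,i=5
  #....|#  b16=1 t=1,i=10
  .####|#  b15=1 t=0,i=8
  .###.|.  b14=0 t=3,i=0
  .##.#|#  b13=1 t=2,i=5
  .##..|#  b12=1 t=0,i=3
  .#.##|.  b11=0 t=1,i=2
  .#.#.|#  b10=1 t=4,i=6
  .#..#|#  b9=1 t=4,i=12
  .#...|#  b8=1 t=1,i=9
  ..###|.  b7=0 t=0,i=7
  ..##.|#  b6=1 t=2,i=4
  ..#.#|.  b5=0 t=1,i=1
  ..#..|.  b4=0 t=1,i=8
  ...##|.  b3=0 t=0,i=6
  ...#.|#  b2=1 t=1,i=0
  ....#|#  b1=1 t=1,i=15
  .....|.  b0=0 t=1,i=11
  bits 00011101001100011011011101000110 = 489797446

489797446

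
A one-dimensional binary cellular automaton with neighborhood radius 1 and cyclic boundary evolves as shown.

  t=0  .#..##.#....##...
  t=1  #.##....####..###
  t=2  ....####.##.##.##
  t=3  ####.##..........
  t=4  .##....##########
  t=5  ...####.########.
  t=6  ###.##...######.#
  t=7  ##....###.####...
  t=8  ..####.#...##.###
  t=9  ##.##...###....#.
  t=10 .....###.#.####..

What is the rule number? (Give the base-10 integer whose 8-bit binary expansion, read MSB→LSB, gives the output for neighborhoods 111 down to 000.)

147

  ### -> #   bit 7 = 1  t=1,i=9
  ##. -> .   bit 6 = 0  t=0,i=5
  #.# -> .   bit 5 = 0  t=0,i=6
  #.. -> #   bit 4 = 1  t=0,i=2
  .## -> .   bit 3 = 0  t=0,i=4
  .#. -> .   bit 2 = 0  t=0,i=1
  ..# -> #   bit 1 = 1  t=0,i=0
  ... -> #   bit 0 = 1  t=0,i=9
  bits 10010011 = 147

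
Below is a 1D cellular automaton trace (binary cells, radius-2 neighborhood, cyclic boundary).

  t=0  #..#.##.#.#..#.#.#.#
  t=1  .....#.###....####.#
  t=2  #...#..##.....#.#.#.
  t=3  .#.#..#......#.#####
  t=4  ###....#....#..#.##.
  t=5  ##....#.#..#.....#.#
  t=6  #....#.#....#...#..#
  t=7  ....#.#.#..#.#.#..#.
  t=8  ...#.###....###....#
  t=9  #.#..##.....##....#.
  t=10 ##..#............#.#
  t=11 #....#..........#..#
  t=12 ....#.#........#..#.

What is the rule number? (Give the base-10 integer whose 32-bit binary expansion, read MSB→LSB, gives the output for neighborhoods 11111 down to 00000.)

3437774212

  ##### -> #   bit 31 = 1  t=3,i=17
  ####. -> #   bit 30 = 1  t=1,i=16
  ###.# -> .   bit 29 = 0  t=1,i=17
  ###.. -> .   bit 28 = 0  t=1,i=9
  ##.## -> #   bit 27 = 1  t=4,i=19
  ##.#. -> #   bit 26 = 1  t=0,i=7
  ##..# -> .   bit 25 = 0  t=0,i=1
  ##... -> .   bit 24 = 0  t=1,i=10
  #.### -> #   bit 23 = 1  t=1,i=7
  #.##. -> #   bit 22 = 1  t=0,i=5
  #.#.# -> #   bit 21 = 1  t=0,i=8
  #.#.. -> .   bit 20 = 0  t=0,i=10
  #..## -> #   bit 19 = 1  t=2,i=6
  #..#. -> .   bit 18 = 0  t=0,i=2
  #...# -> .   bit 17 = 0  t=2,i=2
  #.... -> .   bit 16 = 0  t=1,i=1
  .#### -> .   bit 15 = 0  t=1,i=15
  .###. -> #   bit 14 = 1  t=1,i=8
  .##.# -> .   bit 13 = 0  t=0,i=6
  .##.. -> .   bit 12 = 0  t=0,i=0
  .#.## -> .   bit 11 = 0  t=0,i=4
  .#.#. -> #   bit 10 = 1  t=0,i=9
  .#..# -> .   bit 9 = 0  t=0,i=11
  .#... -> #   bit 8 = 1  t=1,i=0
  ..### -> #   bit 7 = 1  t=1,i=14
  ..##. -> .   bit 6 = 0  t=2,i=7
  ..#.# -> .   bit 5 = 0  t=0,i=3
  ..#.. -> .   bit 4 = 0  t=2,i=4
  ...## -> .   bit 3 = 0  t=1,i=13
  ...#. -> #   bit 2 = 1  t=1,i=4
  ....# -> .   bit 1 = 0  t=1,i=3
  ..... -> .   bit 0 = 0  t=1,i=2
  bits 11001100111010000100010110000100 = 3437774212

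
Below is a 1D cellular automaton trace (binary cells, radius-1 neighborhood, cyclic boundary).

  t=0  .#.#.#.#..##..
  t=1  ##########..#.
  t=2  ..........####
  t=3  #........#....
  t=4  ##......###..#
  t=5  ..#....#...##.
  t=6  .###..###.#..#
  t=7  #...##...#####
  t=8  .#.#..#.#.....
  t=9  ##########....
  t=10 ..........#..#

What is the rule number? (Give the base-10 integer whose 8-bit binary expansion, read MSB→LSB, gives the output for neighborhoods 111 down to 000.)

  nb ###: next=.  (t=1,i=1, bit7=0)
  nb ##.: next=.  (t=0,i=11, bit6=0)
  nb #.#: next=#  (t=0,i=2, bit5=1)
  nb #..: next=#  (t=0,i=8, bit4=1)
  nb .##: next=.  (t=0,i=10, bit3=0)
  nb .#.: next=#  (t=0,i=1, bit2=1)
  nb ..#: next=#  (t=0,i=0, bit1=1)
  nb ...: next=.  (t=0,i=13, bit0=0)
  bits 00110110 = 54

54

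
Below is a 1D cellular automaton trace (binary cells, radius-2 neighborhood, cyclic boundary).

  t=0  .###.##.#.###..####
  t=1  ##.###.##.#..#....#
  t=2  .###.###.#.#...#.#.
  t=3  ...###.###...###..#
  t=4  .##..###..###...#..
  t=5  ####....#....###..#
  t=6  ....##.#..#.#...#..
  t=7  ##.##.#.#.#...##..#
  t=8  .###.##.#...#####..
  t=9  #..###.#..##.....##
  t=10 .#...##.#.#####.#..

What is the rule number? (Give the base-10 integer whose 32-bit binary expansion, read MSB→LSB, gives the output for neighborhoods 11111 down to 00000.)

  [31] ##### => .  t=5,i=1
  [30] ####. => .  t=0,i=17
  [29] ###.# => #  t=0,i=3
  [28] ###.. => .  t=0,i=12
  [27] ##.## => #  t=0,i=0
  [26] ##.#. => #  t=0,i=7
  [25] ##..# => #  t=0,i=13
  [24] ##... => #  t=3,i=10
  [23] #.### => #  t=0,i=1
  [22] #.##. => #  t=0,i=5
  [21] #.#.# => #  t=0,i=8
  [20] #.#.. => .  t=1,i=10
  [19] #..## => .  t=0,i=14
  [18] #..#. => .  t=1,i=12
  [17] #...# => #  t=2,i=13
  [16] #.... => #  t=1,i=15
  [15] .#### => .  t=0,i=16
  [14] .###. => .  t=0,i=2
  [13] .##.# => .  t=0,i=6
  [12] .##.. => #  t=4,i=2
  [11] .#.## => .  t=0,i=9
  [10] .#.#. => .  t=2,i=10
  [9] .#..# => #  t=1,i=11
  [8] .#... => .  t=1,i=14
  [7] ..### => .  t=0,i=15
  [6] ..##. => #  t=4,i=1
  [5] ..#.# => #  t=2,i=15
  [4] ..#.. => .  t=1,i=13
  [3] ...## => #  t=1,i=17
  [2] ...#. => #  t=2,i=14
  [1] ....# => .  t=1,i=16
  [0] ..... => #  t=6,i=0
  bits 00101111111000110001001001101101 = 803410541

803410541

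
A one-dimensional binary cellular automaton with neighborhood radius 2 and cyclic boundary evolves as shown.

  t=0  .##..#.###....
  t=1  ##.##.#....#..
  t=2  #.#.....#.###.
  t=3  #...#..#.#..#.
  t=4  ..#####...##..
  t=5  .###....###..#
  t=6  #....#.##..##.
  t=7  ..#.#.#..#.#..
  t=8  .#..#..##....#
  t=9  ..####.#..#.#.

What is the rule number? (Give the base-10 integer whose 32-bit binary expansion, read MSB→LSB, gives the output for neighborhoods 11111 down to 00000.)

707234524

  nb #####: next=.  (t=4,i=4, bit31=0)
  nb ####.: next=.  (t=4,i=5, bit30=0)
  nb ###.#: next=#  (t=2,i=12, bit29=1)
  nb ###..: next=.  (t=0,i=9, bit28=0)
  nb ##.##: next=#  (t=1,i=2, bit27=1)
  nb ##.#.: next=.  (t=1,i=5, bit26=0)
  nb ##..#: next=#  (t=0,i=3, bit25=1)
  nb ##...: next=.  (t=0,i=10, bit24=0)
  nb #.###: next=.  (t=0,i=7, bit23=0)
  nb #.##.: next=.  (t=1,i=3, bit22=0)
  nb #.#.#: next=#  (t=2,i=0, bit21=1)
  nb #.#..: next=.  (t=1,i=6, bit20=0)
  nb #..##: next=.  (t=1,i=13, bit19=0)
  nb #..#.: next=#  (t=0,i=4, bit18=1)
  nb #...#: next=#  (t=3,i=2, bit17=1)
  nb #....: next=#  (t=0,i=11, bit16=1)
  nb .####: next=#  (t=4,i=3, bit15=1)
  nb .###.: next=.  (t=0,i=8, bit14=0)
  nb .##.#: next=.  (t=1,i=1, bit13=0)
  nb .##..: next=.  (t=0,i=2, bit12=0)
  nb .#.##: next=#  (t=0,i=6, bit11=1)
  nb .#.#.: next=.  (t=2,i=1, bit10=0)
  nb .#..#: next=#  (t=1,i=12, bit9=1)
  nb .#...: next=.  (t=1,i=7, bit8=0)
  nb ..###: next=#  (t=4,i=2, bit7=1)
  nb ..##.: next=#  (t=0,i=1, bit6=1)
  nb ..#.#: next=.  (t=0,i=5, bit5=0)
  nb ..#..: next=#  (t=1,i=11, bit4=1)
  nb ...##: next=#  (t=0,i=0, bit3=1)
  nb ...#.: next=#  (t=1,i=10, bit2=1)
  nb ....#: next=.  (t=0,i=13, bit1=0)
  nb .....: next=.  (t=0,i=12, bit0=0)
  bits 00101010001001111000101011011100 = 707234524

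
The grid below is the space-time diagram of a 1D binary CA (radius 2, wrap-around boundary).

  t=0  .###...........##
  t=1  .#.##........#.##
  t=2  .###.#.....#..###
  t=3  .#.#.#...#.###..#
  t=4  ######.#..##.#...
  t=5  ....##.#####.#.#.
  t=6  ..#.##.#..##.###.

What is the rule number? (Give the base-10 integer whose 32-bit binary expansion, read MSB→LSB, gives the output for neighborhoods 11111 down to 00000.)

1912221266

  nb #####: next=.  (t=4,i=2, bit31=0)
  nb ####.: next=#  (t=4,i=4, bit30=1)
  nb ###.#: next=#  (t=2,i=3, bit29=1)
  nb ###..: next=#  (t=0,i=3, bit28=1)
  nb ##.##: next=.  (t=0,i=0, bit27=0)
  nb ##.#.: next=.  (t=1,i=0, bit26=0)
  nb ##..#: next=.  (t=3,i=14, bit25=0)
  nb ##...: next=#  (t=0,i=4, bit24=1)
  nb #.###: next=#  (t=0,i=1, bit23=1)
  nb #.##.: next=#  (t=1,i=3, bit22=1)
  nb #.#.#: next=#  (t=1,i=1, bit21=1)
  nb #.#..: next=#  (t=2,i=5, bit20=1)
  nb #..##: next=#  (t=2,i=13, bit19=1)
  nb #..#.: next=.  (t=3,i=15, bit18=0)
  nb #...#: next=#  (t=3,i=7, bit17=1)
  nb #....: next=.  (t=0,i=5, bit16=0)
  nb .####: next=.  (t=4,i=1, bit15=0)
  nb .###.: next=.  (t=0,i=2, bit14=0)
  nb .##.#: next=#  (t=0,i=16, bit13=1)
  nb .##..: next=.  (t=1,i=4, bit12=0)
  nb .#.##: next=#  (t=1,i=2, bit11=1)
  nb .#.#.: next=#  (t=3,i=0, bit10=1)
  nb .#..#: next=#  (t=2,i=12, bit9=1)
  nb .#...: next=.  (t=2,i=6, bit8=0)
  nb ..###: next=.  (t=2,i=14, bit7=0)
  nb ..##.: next=#  (t=0,i=15, bit6=1)
  nb ..#.#: next=.  (t=1,i=13, bit5=0)
  nb ..#..: next=#  (t=2,i=11, bit4=1)
  nb ...##: next=.  (t=0,i=14, bit3=0)
  nb ...#.: next=.  (t=1,i=12, bit2=0)
  nb ....#: next=#  (t=0,i=13, bit1=1)
  nb .....: next=.  (t=0,i=6, bit0=0)
  bits 01110001111110100010111001010010 = 1912221266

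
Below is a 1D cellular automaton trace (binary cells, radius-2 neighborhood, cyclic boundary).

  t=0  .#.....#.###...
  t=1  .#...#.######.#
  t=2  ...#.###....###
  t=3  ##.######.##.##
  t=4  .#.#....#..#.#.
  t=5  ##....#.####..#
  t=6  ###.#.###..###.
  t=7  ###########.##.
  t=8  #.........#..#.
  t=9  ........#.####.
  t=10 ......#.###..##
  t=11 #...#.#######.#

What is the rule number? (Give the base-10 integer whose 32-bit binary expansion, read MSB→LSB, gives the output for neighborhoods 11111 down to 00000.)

934181434

  #####|.  b31=0 t=1,i=9
  ####.|.  b30=0 t=1,i=11
  ###.#|#  b29=1 t=1,i=12
  ###..|#  b28=1 t=0,i=11
  ##.##|.  b27=0 t=3,i=2
  ##.#.|#  b26=1 t=1,i=13
  ##..#|#  b25=1 t=5,i=12
  ##...|#  b24=1 t=0,i=12
  #.###|#  b23=1 t=0,i=9
  #.##.|.  b22=0 t=3,i=10
  #.#.#|#  b21=1 t=1,i=14
  #.#..|.  b20=0 t=1,i=1
  #..##|#  b19=1 t=5,i=13
  #..#.|#  b18=1 t=4,i=0
  #...#|#  b17=1 t=1,i=3
  #....|.  b16=0 t=0,i=3
  .####|.  b15=0 t=1,i=8
  .###.|#  b14=1 t=0,i=10
  .##.#|#  b13=1 t=3,i=11
  .##..|#  b12=1 t=10,i=14
  .#.##|#  b11=1 t=0,i=8
  .#.#.|.  b10=0 t=1,i=0
  .#..#|#  b9=1 t=4,i=9
  .#...|.  b8=0 t=0,i=2
  ..###|.  b7=0 t=2,i=12
  ..##.|.  b6=0 t=10,i=13
  ..#.#|#  b5=1 t=0,i=7
  ..#..|#  b4=1 t=0,i=1
  ...##|#  b3=1 t=2,i=11
  ...#.|.  b2=0 t=0,i=0
  ....#|#  b1=1 t=0,i=5
  .....|.  b0=0 t=0,i=4
  bits 00110111101011100111101000111010 = 934181434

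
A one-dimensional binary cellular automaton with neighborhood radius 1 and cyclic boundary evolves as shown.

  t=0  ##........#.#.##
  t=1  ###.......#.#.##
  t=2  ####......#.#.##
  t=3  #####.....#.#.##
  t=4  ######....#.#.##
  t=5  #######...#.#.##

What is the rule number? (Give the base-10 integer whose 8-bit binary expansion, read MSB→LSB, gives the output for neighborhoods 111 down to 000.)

  ###|#  b7=1 t=0,i=0
  ##.|#  b6=1 t=0,i=1
  #.#|.  b5=0 t=0,i=11
  #..|#  b4=1 t=0,i=2
  .##|#  b3=1 t=0,i=14
  .#.|#  b2=1 t=0,i=10
  ..#|.  b1=0 t=0,i=9
  ...|.  b0=0 t=0,i=3
  bits 11011100 = 220

220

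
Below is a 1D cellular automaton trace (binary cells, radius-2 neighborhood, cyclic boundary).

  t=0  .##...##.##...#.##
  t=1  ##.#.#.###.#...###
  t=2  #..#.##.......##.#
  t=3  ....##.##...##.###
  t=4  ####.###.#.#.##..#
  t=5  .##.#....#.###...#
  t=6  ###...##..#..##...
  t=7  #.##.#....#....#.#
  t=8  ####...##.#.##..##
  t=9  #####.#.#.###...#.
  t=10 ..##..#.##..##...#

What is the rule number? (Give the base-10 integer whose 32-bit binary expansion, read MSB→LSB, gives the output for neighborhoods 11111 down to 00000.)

3647023258

  #####|#  b31=1 t=1,i=17
  ####.|#  b30=1 t=1,i=0
  ###.#|.  b29=0 t=1,i=1
  ###..|#  b28=1 t=3,i=17
  ##.##|#  b27=1 t=0,i=0
  ##.#.|.  b26=0 t=1,i=2
  ##..#|.  b25=0 t=2,i=1
  ##...|#  b24=1 t=0,i=3
  #.###|.  b23=0 t=1,i=7
  #.##.|#  b22=1 t=0,i=1
  #.#.#|#  b21=1 t=1,i=3
  #.#..|.  b20=0 t=1,i=11
  #..##|.  b19=0 t=4,i=16
  #..#.|.  b18=0 t=2,i=2
  #...#|.  b17=0 t=0,i=4
  #....|#  b16=1 t=2,i=8
  .####|.  b15=0 t=1,i=16
  .###.|.  b14=0 t=1,i=8
  .##.#|#  b13=1 t=0,i=7
  .##..|.  b12=0 t=0,i=2
  .#.##|#  b11=1 t=0,i=15
  .#.#.|.  b10=0 t=1,i=4
  .#..#|.  b9=0 t=6,i=11
  .#...|.  b8=0 t=1,i=12
  ..###|#  b7=1 t=1,i=15
  ..##.|.  b6=0 t=0,i=6
  ..#.#|.  b5=0 t=0,i=14
  ..#..|#  b4=1 t=6,i=10
  ...##|#  b3=1 t=0,i=5
  ...#.|.  b2=0 t=0,i=13
  ....#|#  b1=1 t=2,i=12
  .....|.  b0=0 t=2,i=9
  bits 11011001011000010010100010011010 = 3647023258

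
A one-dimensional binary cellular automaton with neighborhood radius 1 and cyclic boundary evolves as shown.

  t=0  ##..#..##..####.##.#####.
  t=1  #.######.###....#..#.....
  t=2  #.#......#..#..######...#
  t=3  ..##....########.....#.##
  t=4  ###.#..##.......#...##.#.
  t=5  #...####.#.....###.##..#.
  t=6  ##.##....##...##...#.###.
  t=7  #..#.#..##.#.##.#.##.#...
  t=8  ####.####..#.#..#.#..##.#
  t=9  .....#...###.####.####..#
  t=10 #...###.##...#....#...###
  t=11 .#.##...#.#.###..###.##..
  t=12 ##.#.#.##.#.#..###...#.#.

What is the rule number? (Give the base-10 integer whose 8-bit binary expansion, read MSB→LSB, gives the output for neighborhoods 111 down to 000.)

  nb ###: next=.  (t=0,i=12, bit7=0)
  nb ##.: next=.  (t=0,i=1, bit6=0)
  nb #.#: next=.  (t=0,i=15, bit5=0)
  nb #..: next=#  (t=0,i=2, bit4=1)
  nb .##: next=#  (t=0,i=0, bit3=1)
  nb .#.: next=#  (t=0,i=4, bit2=1)
  nb ..#: next=#  (t=0,i=3, bit1=1)
  nb ...: next=.  (t=1,i=13, bit0=0)
  bits 00011110 = 30

30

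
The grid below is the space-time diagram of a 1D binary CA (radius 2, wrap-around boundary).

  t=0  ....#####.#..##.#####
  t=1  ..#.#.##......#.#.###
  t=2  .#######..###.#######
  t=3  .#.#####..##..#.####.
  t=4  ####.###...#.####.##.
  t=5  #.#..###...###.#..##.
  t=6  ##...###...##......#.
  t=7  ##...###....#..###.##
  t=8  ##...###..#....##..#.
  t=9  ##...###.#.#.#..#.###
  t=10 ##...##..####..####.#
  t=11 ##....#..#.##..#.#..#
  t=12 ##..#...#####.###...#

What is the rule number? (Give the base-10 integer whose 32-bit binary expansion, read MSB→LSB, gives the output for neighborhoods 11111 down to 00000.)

3504635299

  nb #####: next=#  (t=0,i=6, bit31=1)
  nb ####.: next=#  (t=0,i=7, bit30=1)
  nb ###.#: next=.  (t=0,i=8, bit29=0)
  nb ###..: next=#  (t=0,i=20, bit28=1)
  nb ##.##: next=.  (t=0,i=15, bit27=0)
  nb ##.#.: next=.  (t=0,i=9, bit26=0)
  nb ##..#: next=.  (t=1,i=0, bit25=0)
  nb ##...: next=.  (t=0,i=0, bit24=0)
  nb #.###: next=#  (t=0,i=16, bit23=1)
  nb #.##.: next=#  (t=1,i=6, bit22=1)
  nb #.#.#: next=#  (t=1,i=4, bit21=1)
  nb #.#..: next=.  (t=0,i=10, bit20=0)
  nb #..##: next=.  (t=0,i=12, bit19=0)
  nb #..#.: next=#  (t=1,i=1, bit18=1)
  nb #...#: next=.  (t=4,i=9, bit17=0)
  nb #....: next=.  (t=0,i=1, bit16=0)
  nb .####: next=.  (t=0,i=5, bit15=0)
  nb .###.: next=#  (t=1,i=19, bit14=1)
  nb .##.#: next=#  (t=0,i=14, bit13=1)
  nb .##..: next=#  (t=1,i=7, bit12=1)
  nb .#.##: next=#  (t=1,i=5, bit11=1)
  nb .#.#.: next=#  (t=1,i=3, bit10=1)
  nb .#..#: next=.  (t=0,i=11, bit9=0)
  nb .#...: next=#  (t=8,i=11, bit8=1)
  nb ..###: next=#  (t=0,i=4, bit7=1)
  nb ..##.: next=.  (t=0,i=13, bit6=0)
  nb ..#.#: next=#  (t=1,i=2, bit5=1)
  nb ..#..: next=.  (t=7,i=12, bit4=0)
  nb ...##: next=.  (t=0,i=3, bit3=0)
  nb ...#.: next=.  (t=1,i=13, bit2=0)
  nb ....#: next=#  (t=0,i=2, bit1=1)
  nb .....: next=#  (t=1,i=10, bit0=1)
  bits 11010000111001000111110110100011 = 3504635299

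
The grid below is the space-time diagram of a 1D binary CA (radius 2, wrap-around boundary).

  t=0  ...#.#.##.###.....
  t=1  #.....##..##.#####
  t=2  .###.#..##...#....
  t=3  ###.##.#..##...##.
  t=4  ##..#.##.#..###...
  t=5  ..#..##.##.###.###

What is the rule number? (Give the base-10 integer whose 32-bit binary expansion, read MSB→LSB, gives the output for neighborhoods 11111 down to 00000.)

131811465

  nb #####: next=.  (t=1,i=15, bit31=0)
  nb ####.: next=.  (t=1,i=17, bit30=0)
  nb ###.#: next=.  (t=2,i=3, bit29=0)
  nb ###..: next=.  (t=0,i=12, bit28=0)
  nb ##.##: next=.  (t=0,i=9, bit27=0)
  nb ##.#.: next=#  (t=2,i=4, bit26=1)
  nb ##..#: next=#  (t=1,i=8, bit25=1)
  nb ##...: next=#  (t=0,i=13, bit24=1)
  nb #.###: next=#  (t=0,i=10, bit23=1)
  nb #.##.: next=#  (t=0,i=7, bit22=1)
  nb #.#.#: next=.  (t=0,i=5, bit21=0)
  nb #.#..: next=#  (t=2,i=5, bit20=1)
  nb #..##: next=#  (t=1,i=9, bit19=1)
  nb #..#.: next=.  (t=4,i=3, bit18=0)
  nb #...#: next=#  (t=2,i=11, bit17=1)
  nb #....: next=#  (t=0,i=14, bit16=1)
  nb .####: next=.  (t=1,i=14, bit15=0)
  nb .###.: next=#  (t=0,i=11, bit14=1)
  nb .##.#: next=.  (t=0,i=8, bit13=0)
  nb .##..: next=.  (t=1,i=7, bit12=0)
  nb .#.##: next=#  (t=0,i=6, bit11=1)
  nb .#.#.: next=.  (t=0,i=4, bit10=0)
  nb .#..#: next=.  (t=2,i=6, bit9=0)
  nb .#...: next=.  (t=2,i=14, bit8=0)
  nb ..###: next=#  (t=2,i=1, bit7=1)
  nb ..##.: next=.  (t=1,i=6, bit6=0)
  nb ..#.#: next=.  (t=0,i=3, bit5=0)
  nb ..#..: next=.  (t=2,i=13, bit4=0)
  nb ...##: next=#  (t=1,i=5, bit3=1)
  nb ...#.: next=.  (t=0,i=2, bit2=0)
  nb ....#: next=.  (t=0,i=1, bit1=0)
  nb .....: next=#  (t=0,i=0, bit0=1)
  bits 00000111110110110100100010001001 = 131811465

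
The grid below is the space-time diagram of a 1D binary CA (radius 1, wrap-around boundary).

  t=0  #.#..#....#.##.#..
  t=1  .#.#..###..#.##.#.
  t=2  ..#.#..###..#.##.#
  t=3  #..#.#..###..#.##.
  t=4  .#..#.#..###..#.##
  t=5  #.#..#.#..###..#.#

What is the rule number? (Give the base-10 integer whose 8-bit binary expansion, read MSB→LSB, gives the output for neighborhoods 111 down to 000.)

241

  ### -> #   bit 7 = 1  t=1,i=7
  ##. -> #   bit 6 = 1  t=0,i=13
  #.# -> #   bit 5 = 1  t=0,i=1
  #.. -> #   bit 4 = 1  t=0,i=3
  .## -> .   bit 3 = 0  t=0,i=12
  .#. -> .   bit 2 = 0  t=0,i=0
  ..# -> .   bit 1 = 0  t=0,i=4
  ... -> #   bit 0 = 1  t=0,i=7
  bits 11110001 = 241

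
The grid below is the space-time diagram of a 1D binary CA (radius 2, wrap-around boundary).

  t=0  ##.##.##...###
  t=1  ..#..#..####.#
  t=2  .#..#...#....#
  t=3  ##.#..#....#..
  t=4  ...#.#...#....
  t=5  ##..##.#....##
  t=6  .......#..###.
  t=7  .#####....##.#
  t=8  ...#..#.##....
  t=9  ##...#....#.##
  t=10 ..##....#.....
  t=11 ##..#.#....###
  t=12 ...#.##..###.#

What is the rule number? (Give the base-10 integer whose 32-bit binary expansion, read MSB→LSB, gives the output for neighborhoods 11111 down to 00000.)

2299937931

  ##### -> #   bit 31 = 1  t=0,i=13
  ####. -> .   bit 30 = 0  t=0,i=0
  ###.# -> .   bit 29 = 0  t=0,i=1
  ###.. -> .   bit 28 = 0  t=5,i=1
  ##.## -> #   bit 27 = 1  t=0,i=2
  ##.#. -> .   bit 26 = 0  t=1,i=12
  ##..# -> .   bit 25 = 0  t=5,i=2
  ##... -> #   bit 24 = 1  t=0,i=8
  #.### -> .   bit 23 = 0  t=7,i=1
  #.##. -> .   bit 22 = 0  t=0,i=3
  #.#.# -> .   bit 21 = 0  t=7,i=13
  #.#.. -> #   bit 20 = 1  t=1,i=13
  #..## -> .   bit 19 = 0  t=1,i=7
  #..#. -> #   bit 18 = 1  t=1,i=1
  #...# -> #   bit 17 = 1  t=0,i=9
  #.... -> .   bit 16 = 0  t=2,i=10
  .#### -> .   bit 15 = 0  t=0,i=12
  .###. -> #   bit 14 = 1  t=6,i=11
  .##.# -> .   bit 13 = 0  t=0,i=4
  .##.. -> .   bit 12 = 0  t=0,i=7
  .#.## -> .   bit 11 = 0  t=7,i=0
  .#.#. -> #   bit 10 = 1  t=2,i=0
  .#..# -> .   bit 9 = 0  t=1,i=0
  .#... -> .   bit 8 = 0  t=2,i=5
  ..### -> #   bit 7 = 1  t=0,i=11
  ..##. -> .   bit 6 = 0  t=3,i=0
  ..#.# -> .   bit 5 = 0  t=2,i=13
  ..#.. -> .   bit 4 = 0  t=1,i=2
  ...## -> #   bit 3 = 1  t=0,i=10
  ...#. -> .   bit 2 = 0  t=2,i=7
  ....# -> #   bit 1 = 1  t=2,i=11
  ..... -> #   bit 0 = 1  t=4,i=0
  bits 10001001000101100100010010001011 = 2299937931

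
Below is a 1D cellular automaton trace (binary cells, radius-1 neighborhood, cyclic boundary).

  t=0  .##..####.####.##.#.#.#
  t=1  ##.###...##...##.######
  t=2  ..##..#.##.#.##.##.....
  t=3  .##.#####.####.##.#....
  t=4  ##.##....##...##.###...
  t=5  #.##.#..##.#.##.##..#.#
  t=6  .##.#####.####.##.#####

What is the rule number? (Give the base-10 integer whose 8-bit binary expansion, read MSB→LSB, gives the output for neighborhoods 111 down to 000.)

  ### -> .   bit 7 = 0  t=0,i=6
  ##. -> .   bit 6 = 0  t=0,i=2
  #.# -> #   bit 5 = 1  t=0,i=0
  #.. -> #   bit 4 = 1  t=0,i=3
  .## -> #   bit 3 = 1  t=0,i=1
  .#. -> #   bit 2 = 1  t=0,i=18
  ..# -> #   bit 1 = 1  t=0,i=4
  ... -> .   bit 0 = 0  t=1,i=7
  bits 00111110 = 62

62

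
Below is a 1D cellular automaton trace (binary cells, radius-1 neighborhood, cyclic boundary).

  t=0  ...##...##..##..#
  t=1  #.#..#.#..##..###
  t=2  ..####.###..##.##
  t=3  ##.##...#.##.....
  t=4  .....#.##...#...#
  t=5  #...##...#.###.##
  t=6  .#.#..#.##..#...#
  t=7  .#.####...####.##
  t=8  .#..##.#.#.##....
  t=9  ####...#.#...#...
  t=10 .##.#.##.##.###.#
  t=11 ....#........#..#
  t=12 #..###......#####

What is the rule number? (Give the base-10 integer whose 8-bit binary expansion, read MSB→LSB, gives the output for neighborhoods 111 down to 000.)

150

  ### -> #   bit 7 = 1  t=1,i=15
  ##. -> .   bit 6 = 0  t=0,i=4
  #.# -> .   bit 5 = 0  t=1,i=1
  #.. -> #   bit 4 = 1  t=0,i=0
  .## -> .   bit 3 = 0  t=0,i=3
  .#. -> #   bit 2 = 1  t=0,i=16
  ..# -> #   bit 1 = 1  t=0,i=2
  ... -> .   bit 0 = 0  t=0,i=1
  bits 10010110 = 150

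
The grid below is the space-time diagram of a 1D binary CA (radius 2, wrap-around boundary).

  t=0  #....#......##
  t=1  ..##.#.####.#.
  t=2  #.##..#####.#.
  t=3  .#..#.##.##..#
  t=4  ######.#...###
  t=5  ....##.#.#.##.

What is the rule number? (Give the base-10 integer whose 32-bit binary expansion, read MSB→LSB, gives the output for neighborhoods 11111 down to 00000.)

1654107891

  #####|.  b31=0 t=2,i=8
  ####.|#  b30=1 t=1,i=9
  ###.#|#  b29=1 t=1,i=10
  ###..|.  b28=0 t=0,i=0
  ##.##|.  b27=0 t=3,i=8
  ##.#.|.  b26=0 t=1,i=4
  ##..#|#  b25=1 t=2,i=4
  ##...|.  b24=0 t=0,i=1
  #.###|#  b23=1 t=1,i=7
  #.##.|.  b22=0 t=2,i=2
  #.#.#|.  b21=0 t=1,i=5
  #.#..|#  b20=1 t=1,i=12
  #..##|.  b19=0 t=2,i=5
  #..#.|#  b18=1 t=3,i=3
  #...#|#  b17=1 t=1,i=0
  #....|#  b16=1 t=0,i=2
  .####|#  b15=1 t=1,i=8
  .###.|.  b14=0 t=0,i=13
  .##.#|#  b13=1 t=1,i=3
  .##..|.  b12=0 t=2,i=3
  .#.##|#  b11=1 t=1,i=6
  .#.#.|#  b10=1 t=2,i=13
  .#..#|#  b9=1 t=3,i=2
  .#...|.  b8=0 t=0,i=6
  ..###|#  b7=1 t=0,i=12
  ..##.|#  b6=1 t=1,i=2
  ..#.#|#  b5=1 t=3,i=4
  ..#..|#  b4=1 t=0,i=5
  ...##|.  b3=0 t=0,i=11
  ...#.|.  b2=0 t=0,i=4
  ....#|#  b1=1 t=0,i=3
  .....|#  b0=1 t=0,i=8
  bits 01100010100101111010111011110011 = 1654107891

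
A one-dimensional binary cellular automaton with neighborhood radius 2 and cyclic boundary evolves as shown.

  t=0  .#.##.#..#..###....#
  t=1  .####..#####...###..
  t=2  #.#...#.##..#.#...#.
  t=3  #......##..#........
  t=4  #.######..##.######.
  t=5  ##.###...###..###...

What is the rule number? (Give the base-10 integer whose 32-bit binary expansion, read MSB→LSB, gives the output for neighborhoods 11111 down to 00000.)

2171447899

  #####|#  b31=1 t=1,i=9
  ####.|.  b30=0 t=1,i=3
  ###.#|.  b29=0 t=4,i=18
  ###..|.  b28=0 t=0,i=14
  ##.##|.  b27=0 t=4,i=12
  ##.#.|.  b26=0 t=0,i=5
  ##..#|.  b25=0 t=1,i=5
  ##...|#  b24=1 t=0,i=15
  #.###|.  b23=0 t=4,i=2
  #.##.|#  b22=1 t=0,i=3
  #.#.#|#  b21=1 t=0,i=1
  #.#..|.  b20=0 t=0,i=6
  #..##|#  b19=1 t=0,i=11
  #..#.|#  b18=1 t=0,i=8
  #...#|.  b17=0 t=1,i=13
  #....|#  b16=1 t=0,i=16
  .####|#  b15=1 t=1,i=2
  .###.|.  b14=0 t=0,i=13
  .##.#|#  b13=1 t=0,i=4
  .##..|.  b12=0 t=2,i=9
  .#.##|#  b11=1 t=0,i=2
  .#.#.|.  b10=0 t=0,i=0
  .#..#|#  b9=1 t=0,i=7
  .#...|.  b8=0 t=2,i=3
  ..###|.  b7=0 t=0,i=12
  ..##.|#  b6=1 t=3,i=7
  ..#.#|.  b5=0 t=0,i=19
  ..#..|#  b4=1 t=0,i=9
  ...##|#  b3=1 t=1,i=0
  ...#.|.  b2=0 t=0,i=18
  ....#|#  b1=1 t=0,i=17
  .....|#  b0=1 t=3,i=3
  bits 10000001011011011010101001011011 = 2171447899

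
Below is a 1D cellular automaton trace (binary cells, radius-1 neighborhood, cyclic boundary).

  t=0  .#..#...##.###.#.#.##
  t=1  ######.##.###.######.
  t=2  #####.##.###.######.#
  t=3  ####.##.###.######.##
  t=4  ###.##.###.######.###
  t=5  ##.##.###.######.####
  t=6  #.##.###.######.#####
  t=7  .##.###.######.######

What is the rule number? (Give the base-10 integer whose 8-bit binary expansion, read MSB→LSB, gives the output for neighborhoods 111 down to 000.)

190

  ###|#  b7=1 t=0,i=12
  ##.|.  b6=0 t=0,i=9
  #.#|#  b5=1 t=0,i=0
  #..|#  b4=1 t=0,i=2
  .##|#  b3=1 t=0,i=8
  .#.|#  b2=1 t=0,i=1
  ..#|#  b1=1 t=0,i=3
  ...|.  b0=0 t=0,i=6
  bits 10111110 = 190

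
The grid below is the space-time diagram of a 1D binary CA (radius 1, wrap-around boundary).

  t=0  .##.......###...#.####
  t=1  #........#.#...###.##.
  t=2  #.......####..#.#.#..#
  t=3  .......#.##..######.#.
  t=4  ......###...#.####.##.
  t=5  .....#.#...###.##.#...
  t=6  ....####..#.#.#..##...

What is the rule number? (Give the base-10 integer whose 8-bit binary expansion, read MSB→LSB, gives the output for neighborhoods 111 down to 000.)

  ###|#  b7=1 t=0,i=11
  ##.|.  b6=0 t=0,i=2
  #.#|#  b5=1 t=0,i=0
  #..|.  b4=0 t=0,i=3
  .##|.  b3=0 t=0,i=1
  .#.|#  b2=1 t=0,i=16
  ..#|#  b1=1 t=0,i=9
  ...|.  b0=0 t=0,i=4
  bits 10100110 = 166

166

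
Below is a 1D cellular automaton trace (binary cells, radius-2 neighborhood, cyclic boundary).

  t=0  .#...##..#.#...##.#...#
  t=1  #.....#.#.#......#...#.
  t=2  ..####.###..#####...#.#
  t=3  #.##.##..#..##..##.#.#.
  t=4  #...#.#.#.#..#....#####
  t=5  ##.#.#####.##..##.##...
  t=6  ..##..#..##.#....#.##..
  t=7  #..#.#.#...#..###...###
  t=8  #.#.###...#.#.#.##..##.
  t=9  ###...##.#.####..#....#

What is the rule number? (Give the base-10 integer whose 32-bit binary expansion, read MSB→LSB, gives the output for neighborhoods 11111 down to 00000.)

  ##### -> .   bit 31 = 0  t=2,i=14
  ####. -> .   bit 30 = 0  t=2,i=4
  ###.# -> #   bit 29 = 1  t=2,i=5
  ###.. -> #   bit 28 = 1  t=2,i=9
  ##.## -> #   bit 27 = 1  t=2,i=6
  ##.#. -> #   bit 26 = 1  t=0,i=17
  ##..# -> .   bit 25 = 0  t=0,i=7
  ##... -> #   bit 24 = 1  t=2,i=17
  #.### -> .   bit 23 = 0  t=2,i=7
  #.##. -> .   bit 22 = 0  t=3,i=2
  #.#.# -> #   bit 21 = 1  t=1,i=8
  #.#.. -> .   bit 20 = 0  t=0,i=1
  #..## -> .   bit 19 = 0  t=2,i=1
  #..#. -> #   bit 18 = 1  t=0,i=8
  #...# -> .   bit 17 = 0  t=0,i=3
  #.... -> #   bit 16 = 1  t=1,i=2
  .#### -> #   bit 15 = 1  t=2,i=3
  .###. -> .   bit 14 = 0  t=2,i=8
  .##.# -> .   bit 13 = 0  t=0,i=16
  .##.. -> #   bit 12 = 1  t=0,i=6
  .#.## -> .   bit 11 = 0  t=3,i=1
  .#.#. -> #   bit 10 = 1  t=0,i=0
  .#..# -> #   bit 9 = 1  t=2,i=0
  .#... -> .   bit 8 = 0  t=0,i=2
  ..### -> #   bit 7 = 1  t=2,i=2
  ..##. -> .   bit 6 = 0  t=0,i=5
  ..#.# -> .   bit 5 = 0  t=0,i=9
  ..#.. -> .   bit 4 = 0  t=1,i=17
  ...## -> .   bit 3 = 0  t=0,i=4
  ...#. -> #   bit 2 = 1  t=0,i=21
  ....# -> #   bit 1 = 1  t=1,i=4
  ..... -> #   bit 0 = 1  t=1,i=3
  bits 00111101001001011001011010000111 = 1025873543

1025873543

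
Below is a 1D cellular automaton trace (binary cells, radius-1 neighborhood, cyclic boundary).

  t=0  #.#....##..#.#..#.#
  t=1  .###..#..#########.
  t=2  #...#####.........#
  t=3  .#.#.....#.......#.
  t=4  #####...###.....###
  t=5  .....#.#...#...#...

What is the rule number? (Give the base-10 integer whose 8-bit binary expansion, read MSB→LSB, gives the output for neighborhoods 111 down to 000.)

54

  ###|.  b7=0 t=1,i=2
  ##.|.  b6=0 t=0,i=0
  #.#|#  b5=1 t=0,i=1
  #..|#  b4=1 t=0,i=3
  .##|.  b3=0 t=0,i=7
  .#.|#  b2=1 t=0,i=2
  ..#|#  b1=1 t=0,i=6
  ...|.  b0=0 t=0,i=4
  bits 00110110 = 54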